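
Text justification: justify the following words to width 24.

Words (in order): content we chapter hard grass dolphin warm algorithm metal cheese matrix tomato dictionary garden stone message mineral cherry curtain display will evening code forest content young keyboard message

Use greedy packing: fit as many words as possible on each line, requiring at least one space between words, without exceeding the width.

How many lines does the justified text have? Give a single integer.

Line 1: ['content', 'we', 'chapter', 'hard'] (min_width=23, slack=1)
Line 2: ['grass', 'dolphin', 'warm'] (min_width=18, slack=6)
Line 3: ['algorithm', 'metal', 'cheese'] (min_width=22, slack=2)
Line 4: ['matrix', 'tomato', 'dictionary'] (min_width=24, slack=0)
Line 5: ['garden', 'stone', 'message'] (min_width=20, slack=4)
Line 6: ['mineral', 'cherry', 'curtain'] (min_width=22, slack=2)
Line 7: ['display', 'will', 'evening'] (min_width=20, slack=4)
Line 8: ['code', 'forest', 'content'] (min_width=19, slack=5)
Line 9: ['young', 'keyboard', 'message'] (min_width=22, slack=2)
Total lines: 9

Answer: 9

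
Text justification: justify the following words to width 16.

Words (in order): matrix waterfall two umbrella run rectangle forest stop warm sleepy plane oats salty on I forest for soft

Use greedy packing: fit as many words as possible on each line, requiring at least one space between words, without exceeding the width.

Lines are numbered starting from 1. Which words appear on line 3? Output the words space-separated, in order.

Line 1: ['matrix', 'waterfall'] (min_width=16, slack=0)
Line 2: ['two', 'umbrella', 'run'] (min_width=16, slack=0)
Line 3: ['rectangle', 'forest'] (min_width=16, slack=0)
Line 4: ['stop', 'warm', 'sleepy'] (min_width=16, slack=0)
Line 5: ['plane', 'oats', 'salty'] (min_width=16, slack=0)
Line 6: ['on', 'I', 'forest', 'for'] (min_width=15, slack=1)
Line 7: ['soft'] (min_width=4, slack=12)

Answer: rectangle forest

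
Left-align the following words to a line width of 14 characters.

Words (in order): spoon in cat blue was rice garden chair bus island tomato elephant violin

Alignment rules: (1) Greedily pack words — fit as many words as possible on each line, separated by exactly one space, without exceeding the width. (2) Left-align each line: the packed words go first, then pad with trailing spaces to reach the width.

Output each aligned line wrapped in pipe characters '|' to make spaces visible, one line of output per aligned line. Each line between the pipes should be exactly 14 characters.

Line 1: ['spoon', 'in', 'cat'] (min_width=12, slack=2)
Line 2: ['blue', 'was', 'rice'] (min_width=13, slack=1)
Line 3: ['garden', 'chair'] (min_width=12, slack=2)
Line 4: ['bus', 'island'] (min_width=10, slack=4)
Line 5: ['tomato'] (min_width=6, slack=8)
Line 6: ['elephant'] (min_width=8, slack=6)
Line 7: ['violin'] (min_width=6, slack=8)

Answer: |spoon in cat  |
|blue was rice |
|garden chair  |
|bus island    |
|tomato        |
|elephant      |
|violin        |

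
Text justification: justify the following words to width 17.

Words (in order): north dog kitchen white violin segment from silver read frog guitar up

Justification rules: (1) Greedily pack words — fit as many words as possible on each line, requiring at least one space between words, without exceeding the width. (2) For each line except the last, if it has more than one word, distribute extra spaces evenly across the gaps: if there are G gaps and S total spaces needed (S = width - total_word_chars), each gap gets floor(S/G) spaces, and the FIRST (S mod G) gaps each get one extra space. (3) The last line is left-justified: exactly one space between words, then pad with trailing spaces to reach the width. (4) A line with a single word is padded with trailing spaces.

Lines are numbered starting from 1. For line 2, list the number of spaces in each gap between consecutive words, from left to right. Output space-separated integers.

Line 1: ['north', 'dog', 'kitchen'] (min_width=17, slack=0)
Line 2: ['white', 'violin'] (min_width=12, slack=5)
Line 3: ['segment', 'from'] (min_width=12, slack=5)
Line 4: ['silver', 'read', 'frog'] (min_width=16, slack=1)
Line 5: ['guitar', 'up'] (min_width=9, slack=8)

Answer: 6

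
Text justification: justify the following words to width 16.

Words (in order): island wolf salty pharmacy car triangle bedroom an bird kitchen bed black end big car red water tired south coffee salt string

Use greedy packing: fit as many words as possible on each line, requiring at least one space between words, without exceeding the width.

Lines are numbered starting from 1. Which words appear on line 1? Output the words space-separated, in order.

Line 1: ['island', 'wolf'] (min_width=11, slack=5)
Line 2: ['salty', 'pharmacy'] (min_width=14, slack=2)
Line 3: ['car', 'triangle'] (min_width=12, slack=4)
Line 4: ['bedroom', 'an', 'bird'] (min_width=15, slack=1)
Line 5: ['kitchen', 'bed'] (min_width=11, slack=5)
Line 6: ['black', 'end', 'big'] (min_width=13, slack=3)
Line 7: ['car', 'red', 'water'] (min_width=13, slack=3)
Line 8: ['tired', 'south'] (min_width=11, slack=5)
Line 9: ['coffee', 'salt'] (min_width=11, slack=5)
Line 10: ['string'] (min_width=6, slack=10)

Answer: island wolf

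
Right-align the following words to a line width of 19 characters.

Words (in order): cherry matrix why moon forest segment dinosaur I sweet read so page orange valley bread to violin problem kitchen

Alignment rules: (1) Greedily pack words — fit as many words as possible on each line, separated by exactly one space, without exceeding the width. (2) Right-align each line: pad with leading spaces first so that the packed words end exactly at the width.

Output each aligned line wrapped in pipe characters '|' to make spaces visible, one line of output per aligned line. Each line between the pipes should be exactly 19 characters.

Answer: |  cherry matrix why|
|moon forest segment|
|   dinosaur I sweet|
|read so page orange|
|    valley bread to|
|     violin problem|
|            kitchen|

Derivation:
Line 1: ['cherry', 'matrix', 'why'] (min_width=17, slack=2)
Line 2: ['moon', 'forest', 'segment'] (min_width=19, slack=0)
Line 3: ['dinosaur', 'I', 'sweet'] (min_width=16, slack=3)
Line 4: ['read', 'so', 'page', 'orange'] (min_width=19, slack=0)
Line 5: ['valley', 'bread', 'to'] (min_width=15, slack=4)
Line 6: ['violin', 'problem'] (min_width=14, slack=5)
Line 7: ['kitchen'] (min_width=7, slack=12)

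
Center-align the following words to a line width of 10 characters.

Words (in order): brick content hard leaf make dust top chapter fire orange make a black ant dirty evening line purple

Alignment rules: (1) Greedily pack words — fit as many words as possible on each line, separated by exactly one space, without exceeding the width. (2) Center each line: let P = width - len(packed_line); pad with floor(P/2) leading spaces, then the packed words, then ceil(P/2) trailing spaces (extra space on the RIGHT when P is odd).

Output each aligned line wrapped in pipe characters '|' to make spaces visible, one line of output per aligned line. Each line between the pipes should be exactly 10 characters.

Line 1: ['brick'] (min_width=5, slack=5)
Line 2: ['content'] (min_width=7, slack=3)
Line 3: ['hard', 'leaf'] (min_width=9, slack=1)
Line 4: ['make', 'dust'] (min_width=9, slack=1)
Line 5: ['top'] (min_width=3, slack=7)
Line 6: ['chapter'] (min_width=7, slack=3)
Line 7: ['fire'] (min_width=4, slack=6)
Line 8: ['orange'] (min_width=6, slack=4)
Line 9: ['make', 'a'] (min_width=6, slack=4)
Line 10: ['black', 'ant'] (min_width=9, slack=1)
Line 11: ['dirty'] (min_width=5, slack=5)
Line 12: ['evening'] (min_width=7, slack=3)
Line 13: ['line'] (min_width=4, slack=6)
Line 14: ['purple'] (min_width=6, slack=4)

Answer: |  brick   |
| content  |
|hard leaf |
|make dust |
|   top    |
| chapter  |
|   fire   |
|  orange  |
|  make a  |
|black ant |
|  dirty   |
| evening  |
|   line   |
|  purple  |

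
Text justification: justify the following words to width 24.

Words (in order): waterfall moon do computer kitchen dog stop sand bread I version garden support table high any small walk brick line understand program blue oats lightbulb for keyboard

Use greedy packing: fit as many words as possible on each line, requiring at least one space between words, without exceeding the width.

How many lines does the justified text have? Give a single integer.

Answer: 9

Derivation:
Line 1: ['waterfall', 'moon', 'do'] (min_width=17, slack=7)
Line 2: ['computer', 'kitchen', 'dog'] (min_width=20, slack=4)
Line 3: ['stop', 'sand', 'bread', 'I'] (min_width=17, slack=7)
Line 4: ['version', 'garden', 'support'] (min_width=22, slack=2)
Line 5: ['table', 'high', 'any', 'small'] (min_width=20, slack=4)
Line 6: ['walk', 'brick', 'line'] (min_width=15, slack=9)
Line 7: ['understand', 'program', 'blue'] (min_width=23, slack=1)
Line 8: ['oats', 'lightbulb', 'for'] (min_width=18, slack=6)
Line 9: ['keyboard'] (min_width=8, slack=16)
Total lines: 9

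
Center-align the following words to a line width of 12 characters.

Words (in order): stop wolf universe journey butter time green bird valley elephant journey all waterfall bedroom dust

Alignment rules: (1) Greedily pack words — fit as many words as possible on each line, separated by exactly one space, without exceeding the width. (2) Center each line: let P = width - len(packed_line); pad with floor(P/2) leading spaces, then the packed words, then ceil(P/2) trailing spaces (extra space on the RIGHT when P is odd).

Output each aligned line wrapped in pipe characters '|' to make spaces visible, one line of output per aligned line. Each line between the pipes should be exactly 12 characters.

Answer: | stop wolf  |
|  universe  |
|  journey   |
|butter time |
| green bird |
|   valley   |
|  elephant  |
|journey all |
| waterfall  |
|bedroom dust|

Derivation:
Line 1: ['stop', 'wolf'] (min_width=9, slack=3)
Line 2: ['universe'] (min_width=8, slack=4)
Line 3: ['journey'] (min_width=7, slack=5)
Line 4: ['butter', 'time'] (min_width=11, slack=1)
Line 5: ['green', 'bird'] (min_width=10, slack=2)
Line 6: ['valley'] (min_width=6, slack=6)
Line 7: ['elephant'] (min_width=8, slack=4)
Line 8: ['journey', 'all'] (min_width=11, slack=1)
Line 9: ['waterfall'] (min_width=9, slack=3)
Line 10: ['bedroom', 'dust'] (min_width=12, slack=0)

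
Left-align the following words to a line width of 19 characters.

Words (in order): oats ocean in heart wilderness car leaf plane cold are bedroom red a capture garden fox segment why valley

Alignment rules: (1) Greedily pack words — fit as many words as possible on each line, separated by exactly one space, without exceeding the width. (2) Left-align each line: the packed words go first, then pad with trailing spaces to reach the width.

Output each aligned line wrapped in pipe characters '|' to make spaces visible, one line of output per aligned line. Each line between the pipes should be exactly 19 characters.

Answer: |oats ocean in heart|
|wilderness car leaf|
|plane cold are     |
|bedroom red a      |
|capture garden fox |
|segment why valley |

Derivation:
Line 1: ['oats', 'ocean', 'in', 'heart'] (min_width=19, slack=0)
Line 2: ['wilderness', 'car', 'leaf'] (min_width=19, slack=0)
Line 3: ['plane', 'cold', 'are'] (min_width=14, slack=5)
Line 4: ['bedroom', 'red', 'a'] (min_width=13, slack=6)
Line 5: ['capture', 'garden', 'fox'] (min_width=18, slack=1)
Line 6: ['segment', 'why', 'valley'] (min_width=18, slack=1)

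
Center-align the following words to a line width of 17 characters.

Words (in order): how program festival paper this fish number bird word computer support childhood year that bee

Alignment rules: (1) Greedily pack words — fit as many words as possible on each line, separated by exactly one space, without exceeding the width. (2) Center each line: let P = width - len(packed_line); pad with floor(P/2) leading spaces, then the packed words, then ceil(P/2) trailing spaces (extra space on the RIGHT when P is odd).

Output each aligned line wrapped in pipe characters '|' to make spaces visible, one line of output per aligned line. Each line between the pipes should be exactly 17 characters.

Answer: |   how program   |
| festival paper  |
|this fish number |
|    bird word    |
|computer support |
| childhood year  |
|    that bee     |

Derivation:
Line 1: ['how', 'program'] (min_width=11, slack=6)
Line 2: ['festival', 'paper'] (min_width=14, slack=3)
Line 3: ['this', 'fish', 'number'] (min_width=16, slack=1)
Line 4: ['bird', 'word'] (min_width=9, slack=8)
Line 5: ['computer', 'support'] (min_width=16, slack=1)
Line 6: ['childhood', 'year'] (min_width=14, slack=3)
Line 7: ['that', 'bee'] (min_width=8, slack=9)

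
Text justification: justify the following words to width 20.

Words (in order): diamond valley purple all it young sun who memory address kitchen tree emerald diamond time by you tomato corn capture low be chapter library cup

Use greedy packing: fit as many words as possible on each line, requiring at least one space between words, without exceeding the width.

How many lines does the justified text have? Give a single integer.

Line 1: ['diamond', 'valley'] (min_width=14, slack=6)
Line 2: ['purple', 'all', 'it', 'young'] (min_width=19, slack=1)
Line 3: ['sun', 'who', 'memory'] (min_width=14, slack=6)
Line 4: ['address', 'kitchen', 'tree'] (min_width=20, slack=0)
Line 5: ['emerald', 'diamond', 'time'] (min_width=20, slack=0)
Line 6: ['by', 'you', 'tomato', 'corn'] (min_width=18, slack=2)
Line 7: ['capture', 'low', 'be'] (min_width=14, slack=6)
Line 8: ['chapter', 'library', 'cup'] (min_width=19, slack=1)
Total lines: 8

Answer: 8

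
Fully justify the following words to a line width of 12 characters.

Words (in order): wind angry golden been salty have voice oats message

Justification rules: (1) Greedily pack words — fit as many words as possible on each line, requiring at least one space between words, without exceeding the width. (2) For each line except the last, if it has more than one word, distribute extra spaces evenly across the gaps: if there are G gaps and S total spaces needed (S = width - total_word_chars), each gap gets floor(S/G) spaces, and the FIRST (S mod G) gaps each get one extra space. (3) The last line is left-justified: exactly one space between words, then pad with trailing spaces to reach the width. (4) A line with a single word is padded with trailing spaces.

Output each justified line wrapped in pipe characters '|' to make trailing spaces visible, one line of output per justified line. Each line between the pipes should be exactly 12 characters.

Answer: |wind   angry|
|golden  been|
|salty   have|
|voice   oats|
|message     |

Derivation:
Line 1: ['wind', 'angry'] (min_width=10, slack=2)
Line 2: ['golden', 'been'] (min_width=11, slack=1)
Line 3: ['salty', 'have'] (min_width=10, slack=2)
Line 4: ['voice', 'oats'] (min_width=10, slack=2)
Line 5: ['message'] (min_width=7, slack=5)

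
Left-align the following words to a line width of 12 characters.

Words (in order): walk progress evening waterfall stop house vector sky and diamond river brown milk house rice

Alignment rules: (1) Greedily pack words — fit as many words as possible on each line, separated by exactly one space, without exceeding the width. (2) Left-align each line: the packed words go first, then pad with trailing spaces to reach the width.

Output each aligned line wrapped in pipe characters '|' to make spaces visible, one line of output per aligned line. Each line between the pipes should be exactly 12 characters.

Line 1: ['walk'] (min_width=4, slack=8)
Line 2: ['progress'] (min_width=8, slack=4)
Line 3: ['evening'] (min_width=7, slack=5)
Line 4: ['waterfall'] (min_width=9, slack=3)
Line 5: ['stop', 'house'] (min_width=10, slack=2)
Line 6: ['vector', 'sky'] (min_width=10, slack=2)
Line 7: ['and', 'diamond'] (min_width=11, slack=1)
Line 8: ['river', 'brown'] (min_width=11, slack=1)
Line 9: ['milk', 'house'] (min_width=10, slack=2)
Line 10: ['rice'] (min_width=4, slack=8)

Answer: |walk        |
|progress    |
|evening     |
|waterfall   |
|stop house  |
|vector sky  |
|and diamond |
|river brown |
|milk house  |
|rice        |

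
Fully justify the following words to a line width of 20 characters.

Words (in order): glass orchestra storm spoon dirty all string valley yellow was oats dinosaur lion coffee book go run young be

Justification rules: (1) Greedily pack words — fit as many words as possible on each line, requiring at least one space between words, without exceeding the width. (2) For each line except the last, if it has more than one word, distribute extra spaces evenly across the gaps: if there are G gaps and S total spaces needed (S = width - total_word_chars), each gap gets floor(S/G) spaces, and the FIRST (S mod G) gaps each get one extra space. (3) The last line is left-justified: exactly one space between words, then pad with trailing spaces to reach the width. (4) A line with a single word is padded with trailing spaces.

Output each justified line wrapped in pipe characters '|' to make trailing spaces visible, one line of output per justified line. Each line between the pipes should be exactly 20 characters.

Line 1: ['glass', 'orchestra'] (min_width=15, slack=5)
Line 2: ['storm', 'spoon', 'dirty'] (min_width=17, slack=3)
Line 3: ['all', 'string', 'valley'] (min_width=17, slack=3)
Line 4: ['yellow', 'was', 'oats'] (min_width=15, slack=5)
Line 5: ['dinosaur', 'lion', 'coffee'] (min_width=20, slack=0)
Line 6: ['book', 'go', 'run', 'young', 'be'] (min_width=20, slack=0)

Answer: |glass      orchestra|
|storm   spoon  dirty|
|all   string  valley|
|yellow    was   oats|
|dinosaur lion coffee|
|book go run young be|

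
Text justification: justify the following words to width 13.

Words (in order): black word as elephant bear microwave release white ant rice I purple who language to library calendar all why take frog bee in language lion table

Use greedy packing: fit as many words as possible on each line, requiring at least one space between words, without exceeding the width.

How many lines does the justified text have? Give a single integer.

Answer: 13

Derivation:
Line 1: ['black', 'word', 'as'] (min_width=13, slack=0)
Line 2: ['elephant', 'bear'] (min_width=13, slack=0)
Line 3: ['microwave'] (min_width=9, slack=4)
Line 4: ['release', 'white'] (min_width=13, slack=0)
Line 5: ['ant', 'rice', 'I'] (min_width=10, slack=3)
Line 6: ['purple', 'who'] (min_width=10, slack=3)
Line 7: ['language', 'to'] (min_width=11, slack=2)
Line 8: ['library'] (min_width=7, slack=6)
Line 9: ['calendar', 'all'] (min_width=12, slack=1)
Line 10: ['why', 'take', 'frog'] (min_width=13, slack=0)
Line 11: ['bee', 'in'] (min_width=6, slack=7)
Line 12: ['language', 'lion'] (min_width=13, slack=0)
Line 13: ['table'] (min_width=5, slack=8)
Total lines: 13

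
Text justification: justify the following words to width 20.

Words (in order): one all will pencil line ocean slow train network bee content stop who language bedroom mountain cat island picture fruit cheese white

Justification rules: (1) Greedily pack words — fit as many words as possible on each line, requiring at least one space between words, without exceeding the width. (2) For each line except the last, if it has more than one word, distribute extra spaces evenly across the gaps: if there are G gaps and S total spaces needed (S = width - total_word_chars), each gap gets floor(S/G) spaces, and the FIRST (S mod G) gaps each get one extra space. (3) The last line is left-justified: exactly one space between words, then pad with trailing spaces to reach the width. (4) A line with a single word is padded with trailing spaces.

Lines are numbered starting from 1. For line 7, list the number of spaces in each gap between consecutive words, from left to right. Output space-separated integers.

Answer: 1 1

Derivation:
Line 1: ['one', 'all', 'will', 'pencil'] (min_width=19, slack=1)
Line 2: ['line', 'ocean', 'slow'] (min_width=15, slack=5)
Line 3: ['train', 'network', 'bee'] (min_width=17, slack=3)
Line 4: ['content', 'stop', 'who'] (min_width=16, slack=4)
Line 5: ['language', 'bedroom'] (min_width=16, slack=4)
Line 6: ['mountain', 'cat', 'island'] (min_width=19, slack=1)
Line 7: ['picture', 'fruit', 'cheese'] (min_width=20, slack=0)
Line 8: ['white'] (min_width=5, slack=15)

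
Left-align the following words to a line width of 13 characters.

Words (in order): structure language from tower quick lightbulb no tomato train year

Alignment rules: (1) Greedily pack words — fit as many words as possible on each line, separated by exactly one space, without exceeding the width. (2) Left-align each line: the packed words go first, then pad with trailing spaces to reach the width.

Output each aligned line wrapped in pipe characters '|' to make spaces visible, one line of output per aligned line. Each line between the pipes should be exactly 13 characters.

Answer: |structure    |
|language from|
|tower quick  |
|lightbulb no |
|tomato train |
|year         |

Derivation:
Line 1: ['structure'] (min_width=9, slack=4)
Line 2: ['language', 'from'] (min_width=13, slack=0)
Line 3: ['tower', 'quick'] (min_width=11, slack=2)
Line 4: ['lightbulb', 'no'] (min_width=12, slack=1)
Line 5: ['tomato', 'train'] (min_width=12, slack=1)
Line 6: ['year'] (min_width=4, slack=9)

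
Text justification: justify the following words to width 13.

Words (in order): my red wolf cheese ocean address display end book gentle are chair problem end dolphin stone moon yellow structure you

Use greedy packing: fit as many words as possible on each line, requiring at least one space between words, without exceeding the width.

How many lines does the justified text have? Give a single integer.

Line 1: ['my', 'red', 'wolf'] (min_width=11, slack=2)
Line 2: ['cheese', 'ocean'] (min_width=12, slack=1)
Line 3: ['address'] (min_width=7, slack=6)
Line 4: ['display', 'end'] (min_width=11, slack=2)
Line 5: ['book', 'gentle'] (min_width=11, slack=2)
Line 6: ['are', 'chair'] (min_width=9, slack=4)
Line 7: ['problem', 'end'] (min_width=11, slack=2)
Line 8: ['dolphin', 'stone'] (min_width=13, slack=0)
Line 9: ['moon', 'yellow'] (min_width=11, slack=2)
Line 10: ['structure', 'you'] (min_width=13, slack=0)
Total lines: 10

Answer: 10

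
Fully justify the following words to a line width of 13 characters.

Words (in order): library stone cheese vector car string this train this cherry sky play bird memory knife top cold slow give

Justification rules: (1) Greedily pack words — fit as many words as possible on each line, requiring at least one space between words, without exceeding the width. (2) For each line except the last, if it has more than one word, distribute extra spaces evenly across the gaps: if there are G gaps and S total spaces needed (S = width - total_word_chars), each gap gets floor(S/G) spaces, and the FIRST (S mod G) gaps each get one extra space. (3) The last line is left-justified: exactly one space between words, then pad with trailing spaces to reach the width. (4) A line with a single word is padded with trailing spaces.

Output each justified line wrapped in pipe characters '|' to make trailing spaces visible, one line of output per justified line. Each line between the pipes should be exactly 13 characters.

Line 1: ['library', 'stone'] (min_width=13, slack=0)
Line 2: ['cheese', 'vector'] (min_width=13, slack=0)
Line 3: ['car', 'string'] (min_width=10, slack=3)
Line 4: ['this', 'train'] (min_width=10, slack=3)
Line 5: ['this', 'cherry'] (min_width=11, slack=2)
Line 6: ['sky', 'play', 'bird'] (min_width=13, slack=0)
Line 7: ['memory', 'knife'] (min_width=12, slack=1)
Line 8: ['top', 'cold', 'slow'] (min_width=13, slack=0)
Line 9: ['give'] (min_width=4, slack=9)

Answer: |library stone|
|cheese vector|
|car    string|
|this    train|
|this   cherry|
|sky play bird|
|memory  knife|
|top cold slow|
|give         |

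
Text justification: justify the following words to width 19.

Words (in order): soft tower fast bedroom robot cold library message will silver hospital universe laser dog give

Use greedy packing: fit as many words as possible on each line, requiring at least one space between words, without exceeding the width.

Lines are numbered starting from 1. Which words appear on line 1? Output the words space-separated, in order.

Line 1: ['soft', 'tower', 'fast'] (min_width=15, slack=4)
Line 2: ['bedroom', 'robot', 'cold'] (min_width=18, slack=1)
Line 3: ['library', 'message'] (min_width=15, slack=4)
Line 4: ['will', 'silver'] (min_width=11, slack=8)
Line 5: ['hospital', 'universe'] (min_width=17, slack=2)
Line 6: ['laser', 'dog', 'give'] (min_width=14, slack=5)

Answer: soft tower fast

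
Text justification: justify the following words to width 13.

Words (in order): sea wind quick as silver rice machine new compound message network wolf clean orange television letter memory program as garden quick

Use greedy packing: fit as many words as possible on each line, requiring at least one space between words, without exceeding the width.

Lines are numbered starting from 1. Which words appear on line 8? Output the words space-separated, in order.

Line 1: ['sea', 'wind'] (min_width=8, slack=5)
Line 2: ['quick', 'as'] (min_width=8, slack=5)
Line 3: ['silver', 'rice'] (min_width=11, slack=2)
Line 4: ['machine', 'new'] (min_width=11, slack=2)
Line 5: ['compound'] (min_width=8, slack=5)
Line 6: ['message'] (min_width=7, slack=6)
Line 7: ['network', 'wolf'] (min_width=12, slack=1)
Line 8: ['clean', 'orange'] (min_width=12, slack=1)
Line 9: ['television'] (min_width=10, slack=3)
Line 10: ['letter', 'memory'] (min_width=13, slack=0)
Line 11: ['program', 'as'] (min_width=10, slack=3)
Line 12: ['garden', 'quick'] (min_width=12, slack=1)

Answer: clean orange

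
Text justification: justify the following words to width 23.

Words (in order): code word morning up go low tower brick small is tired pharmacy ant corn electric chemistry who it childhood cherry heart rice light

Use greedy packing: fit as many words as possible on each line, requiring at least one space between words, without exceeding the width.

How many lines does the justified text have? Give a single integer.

Line 1: ['code', 'word', 'morning', 'up', 'go'] (min_width=23, slack=0)
Line 2: ['low', 'tower', 'brick', 'small'] (min_width=21, slack=2)
Line 3: ['is', 'tired', 'pharmacy', 'ant'] (min_width=21, slack=2)
Line 4: ['corn', 'electric', 'chemistry'] (min_width=23, slack=0)
Line 5: ['who', 'it', 'childhood', 'cherry'] (min_width=23, slack=0)
Line 6: ['heart', 'rice', 'light'] (min_width=16, slack=7)
Total lines: 6

Answer: 6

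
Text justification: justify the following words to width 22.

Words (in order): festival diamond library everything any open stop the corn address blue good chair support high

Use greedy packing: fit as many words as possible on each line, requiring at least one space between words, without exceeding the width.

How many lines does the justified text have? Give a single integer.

Answer: 5

Derivation:
Line 1: ['festival', 'diamond'] (min_width=16, slack=6)
Line 2: ['library', 'everything', 'any'] (min_width=22, slack=0)
Line 3: ['open', 'stop', 'the', 'corn'] (min_width=18, slack=4)
Line 4: ['address', 'blue', 'good'] (min_width=17, slack=5)
Line 5: ['chair', 'support', 'high'] (min_width=18, slack=4)
Total lines: 5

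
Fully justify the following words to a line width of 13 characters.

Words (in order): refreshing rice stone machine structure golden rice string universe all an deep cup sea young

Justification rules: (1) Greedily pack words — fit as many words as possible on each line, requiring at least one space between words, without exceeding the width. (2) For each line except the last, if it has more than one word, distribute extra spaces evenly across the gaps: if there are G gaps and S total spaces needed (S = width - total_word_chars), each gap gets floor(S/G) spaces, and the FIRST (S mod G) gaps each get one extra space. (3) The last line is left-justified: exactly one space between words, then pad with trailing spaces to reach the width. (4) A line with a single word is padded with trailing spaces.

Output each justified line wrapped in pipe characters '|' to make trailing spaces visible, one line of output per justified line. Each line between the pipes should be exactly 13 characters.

Line 1: ['refreshing'] (min_width=10, slack=3)
Line 2: ['rice', 'stone'] (min_width=10, slack=3)
Line 3: ['machine'] (min_width=7, slack=6)
Line 4: ['structure'] (min_width=9, slack=4)
Line 5: ['golden', 'rice'] (min_width=11, slack=2)
Line 6: ['string'] (min_width=6, slack=7)
Line 7: ['universe', 'all'] (min_width=12, slack=1)
Line 8: ['an', 'deep', 'cup'] (min_width=11, slack=2)
Line 9: ['sea', 'young'] (min_width=9, slack=4)

Answer: |refreshing   |
|rice    stone|
|machine      |
|structure    |
|golden   rice|
|string       |
|universe  all|
|an  deep  cup|
|sea young    |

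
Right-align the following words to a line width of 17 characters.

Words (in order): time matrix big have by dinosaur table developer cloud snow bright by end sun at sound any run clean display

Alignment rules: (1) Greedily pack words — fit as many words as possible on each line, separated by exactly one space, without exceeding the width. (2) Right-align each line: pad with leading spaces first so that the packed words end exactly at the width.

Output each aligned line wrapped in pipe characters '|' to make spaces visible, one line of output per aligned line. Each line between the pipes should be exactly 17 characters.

Line 1: ['time', 'matrix', 'big'] (min_width=15, slack=2)
Line 2: ['have', 'by', 'dinosaur'] (min_width=16, slack=1)
Line 3: ['table', 'developer'] (min_width=15, slack=2)
Line 4: ['cloud', 'snow', 'bright'] (min_width=17, slack=0)
Line 5: ['by', 'end', 'sun', 'at'] (min_width=13, slack=4)
Line 6: ['sound', 'any', 'run'] (min_width=13, slack=4)
Line 7: ['clean', 'display'] (min_width=13, slack=4)

Answer: |  time matrix big|
| have by dinosaur|
|  table developer|
|cloud snow bright|
|    by end sun at|
|    sound any run|
|    clean display|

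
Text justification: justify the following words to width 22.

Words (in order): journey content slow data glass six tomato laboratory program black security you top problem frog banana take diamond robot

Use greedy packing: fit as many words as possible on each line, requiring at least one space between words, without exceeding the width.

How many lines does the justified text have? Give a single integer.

Answer: 6

Derivation:
Line 1: ['journey', 'content', 'slow'] (min_width=20, slack=2)
Line 2: ['data', 'glass', 'six', 'tomato'] (min_width=21, slack=1)
Line 3: ['laboratory', 'program'] (min_width=18, slack=4)
Line 4: ['black', 'security', 'you', 'top'] (min_width=22, slack=0)
Line 5: ['problem', 'frog', 'banana'] (min_width=19, slack=3)
Line 6: ['take', 'diamond', 'robot'] (min_width=18, slack=4)
Total lines: 6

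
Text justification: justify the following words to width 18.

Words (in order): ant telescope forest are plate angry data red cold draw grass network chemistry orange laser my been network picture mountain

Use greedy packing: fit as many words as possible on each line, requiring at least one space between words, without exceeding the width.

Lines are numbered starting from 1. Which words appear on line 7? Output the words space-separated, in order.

Line 1: ['ant', 'telescope'] (min_width=13, slack=5)
Line 2: ['forest', 'are', 'plate'] (min_width=16, slack=2)
Line 3: ['angry', 'data', 'red'] (min_width=14, slack=4)
Line 4: ['cold', 'draw', 'grass'] (min_width=15, slack=3)
Line 5: ['network', 'chemistry'] (min_width=17, slack=1)
Line 6: ['orange', 'laser', 'my'] (min_width=15, slack=3)
Line 7: ['been', 'network'] (min_width=12, slack=6)
Line 8: ['picture', 'mountain'] (min_width=16, slack=2)

Answer: been network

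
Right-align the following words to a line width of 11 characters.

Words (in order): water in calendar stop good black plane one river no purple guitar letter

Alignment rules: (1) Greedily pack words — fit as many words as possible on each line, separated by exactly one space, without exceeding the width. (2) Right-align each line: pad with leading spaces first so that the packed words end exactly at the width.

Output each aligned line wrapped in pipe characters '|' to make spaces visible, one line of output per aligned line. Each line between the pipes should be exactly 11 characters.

Answer: |   water in|
|   calendar|
|  stop good|
|black plane|
|  one river|
|  no purple|
|     guitar|
|     letter|

Derivation:
Line 1: ['water', 'in'] (min_width=8, slack=3)
Line 2: ['calendar'] (min_width=8, slack=3)
Line 3: ['stop', 'good'] (min_width=9, slack=2)
Line 4: ['black', 'plane'] (min_width=11, slack=0)
Line 5: ['one', 'river'] (min_width=9, slack=2)
Line 6: ['no', 'purple'] (min_width=9, slack=2)
Line 7: ['guitar'] (min_width=6, slack=5)
Line 8: ['letter'] (min_width=6, slack=5)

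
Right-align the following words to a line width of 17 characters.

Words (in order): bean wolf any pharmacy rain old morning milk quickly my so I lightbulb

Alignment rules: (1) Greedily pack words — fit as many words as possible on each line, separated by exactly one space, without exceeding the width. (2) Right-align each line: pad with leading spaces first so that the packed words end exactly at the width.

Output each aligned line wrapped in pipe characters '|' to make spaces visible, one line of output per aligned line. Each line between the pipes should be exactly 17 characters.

Answer: |    bean wolf any|
|pharmacy rain old|
|     morning milk|
|  quickly my so I|
|        lightbulb|

Derivation:
Line 1: ['bean', 'wolf', 'any'] (min_width=13, slack=4)
Line 2: ['pharmacy', 'rain', 'old'] (min_width=17, slack=0)
Line 3: ['morning', 'milk'] (min_width=12, slack=5)
Line 4: ['quickly', 'my', 'so', 'I'] (min_width=15, slack=2)
Line 5: ['lightbulb'] (min_width=9, slack=8)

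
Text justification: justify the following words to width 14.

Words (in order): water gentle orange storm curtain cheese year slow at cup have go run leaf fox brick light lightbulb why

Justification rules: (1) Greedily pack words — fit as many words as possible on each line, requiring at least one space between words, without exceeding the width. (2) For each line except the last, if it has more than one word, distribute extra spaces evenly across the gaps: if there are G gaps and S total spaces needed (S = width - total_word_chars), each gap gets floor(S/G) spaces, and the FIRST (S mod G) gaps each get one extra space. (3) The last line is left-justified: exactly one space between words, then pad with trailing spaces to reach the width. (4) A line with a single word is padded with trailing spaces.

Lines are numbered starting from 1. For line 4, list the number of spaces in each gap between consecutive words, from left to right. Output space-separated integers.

Answer: 2 2

Derivation:
Line 1: ['water', 'gentle'] (min_width=12, slack=2)
Line 2: ['orange', 'storm'] (min_width=12, slack=2)
Line 3: ['curtain', 'cheese'] (min_width=14, slack=0)
Line 4: ['year', 'slow', 'at'] (min_width=12, slack=2)
Line 5: ['cup', 'have', 'go'] (min_width=11, slack=3)
Line 6: ['run', 'leaf', 'fox'] (min_width=12, slack=2)
Line 7: ['brick', 'light'] (min_width=11, slack=3)
Line 8: ['lightbulb', 'why'] (min_width=13, slack=1)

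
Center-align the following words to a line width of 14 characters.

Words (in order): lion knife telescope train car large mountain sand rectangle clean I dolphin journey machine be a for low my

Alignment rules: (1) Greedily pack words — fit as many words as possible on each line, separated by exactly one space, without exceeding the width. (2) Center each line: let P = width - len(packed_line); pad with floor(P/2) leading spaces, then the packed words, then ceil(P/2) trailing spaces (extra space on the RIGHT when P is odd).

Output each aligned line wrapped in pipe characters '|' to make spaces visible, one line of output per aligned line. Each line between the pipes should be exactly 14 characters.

Answer: |  lion knife  |
|  telescope   |
|  train car   |
|large mountain|
|sand rectangle|
|   clean I    |
|   dolphin    |
|   journey    |
| machine be a |
|  for low my  |

Derivation:
Line 1: ['lion', 'knife'] (min_width=10, slack=4)
Line 2: ['telescope'] (min_width=9, slack=5)
Line 3: ['train', 'car'] (min_width=9, slack=5)
Line 4: ['large', 'mountain'] (min_width=14, slack=0)
Line 5: ['sand', 'rectangle'] (min_width=14, slack=0)
Line 6: ['clean', 'I'] (min_width=7, slack=7)
Line 7: ['dolphin'] (min_width=7, slack=7)
Line 8: ['journey'] (min_width=7, slack=7)
Line 9: ['machine', 'be', 'a'] (min_width=12, slack=2)
Line 10: ['for', 'low', 'my'] (min_width=10, slack=4)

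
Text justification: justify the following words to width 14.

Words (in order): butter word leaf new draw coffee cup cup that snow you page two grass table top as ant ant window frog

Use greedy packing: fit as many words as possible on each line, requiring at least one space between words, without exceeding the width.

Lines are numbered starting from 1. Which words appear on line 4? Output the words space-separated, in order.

Line 1: ['butter', 'word'] (min_width=11, slack=3)
Line 2: ['leaf', 'new', 'draw'] (min_width=13, slack=1)
Line 3: ['coffee', 'cup', 'cup'] (min_width=14, slack=0)
Line 4: ['that', 'snow', 'you'] (min_width=13, slack=1)
Line 5: ['page', 'two', 'grass'] (min_width=14, slack=0)
Line 6: ['table', 'top', 'as'] (min_width=12, slack=2)
Line 7: ['ant', 'ant', 'window'] (min_width=14, slack=0)
Line 8: ['frog'] (min_width=4, slack=10)

Answer: that snow you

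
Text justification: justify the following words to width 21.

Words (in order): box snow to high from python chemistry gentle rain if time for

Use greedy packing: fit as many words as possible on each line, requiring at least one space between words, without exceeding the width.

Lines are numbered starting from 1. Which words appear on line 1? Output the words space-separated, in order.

Answer: box snow to high from

Derivation:
Line 1: ['box', 'snow', 'to', 'high', 'from'] (min_width=21, slack=0)
Line 2: ['python', 'chemistry'] (min_width=16, slack=5)
Line 3: ['gentle', 'rain', 'if', 'time'] (min_width=19, slack=2)
Line 4: ['for'] (min_width=3, slack=18)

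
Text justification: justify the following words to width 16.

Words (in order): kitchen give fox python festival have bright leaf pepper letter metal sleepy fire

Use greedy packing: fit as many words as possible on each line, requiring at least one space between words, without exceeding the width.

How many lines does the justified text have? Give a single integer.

Line 1: ['kitchen', 'give', 'fox'] (min_width=16, slack=0)
Line 2: ['python', 'festival'] (min_width=15, slack=1)
Line 3: ['have', 'bright', 'leaf'] (min_width=16, slack=0)
Line 4: ['pepper', 'letter'] (min_width=13, slack=3)
Line 5: ['metal', 'sleepy'] (min_width=12, slack=4)
Line 6: ['fire'] (min_width=4, slack=12)
Total lines: 6

Answer: 6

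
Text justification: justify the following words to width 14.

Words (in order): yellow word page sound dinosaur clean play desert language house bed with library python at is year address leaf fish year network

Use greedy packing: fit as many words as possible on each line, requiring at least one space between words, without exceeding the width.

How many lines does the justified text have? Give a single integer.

Answer: 11

Derivation:
Line 1: ['yellow', 'word'] (min_width=11, slack=3)
Line 2: ['page', 'sound'] (min_width=10, slack=4)
Line 3: ['dinosaur', 'clean'] (min_width=14, slack=0)
Line 4: ['play', 'desert'] (min_width=11, slack=3)
Line 5: ['language', 'house'] (min_width=14, slack=0)
Line 6: ['bed', 'with'] (min_width=8, slack=6)
Line 7: ['library', 'python'] (min_width=14, slack=0)
Line 8: ['at', 'is', 'year'] (min_width=10, slack=4)
Line 9: ['address', 'leaf'] (min_width=12, slack=2)
Line 10: ['fish', 'year'] (min_width=9, slack=5)
Line 11: ['network'] (min_width=7, slack=7)
Total lines: 11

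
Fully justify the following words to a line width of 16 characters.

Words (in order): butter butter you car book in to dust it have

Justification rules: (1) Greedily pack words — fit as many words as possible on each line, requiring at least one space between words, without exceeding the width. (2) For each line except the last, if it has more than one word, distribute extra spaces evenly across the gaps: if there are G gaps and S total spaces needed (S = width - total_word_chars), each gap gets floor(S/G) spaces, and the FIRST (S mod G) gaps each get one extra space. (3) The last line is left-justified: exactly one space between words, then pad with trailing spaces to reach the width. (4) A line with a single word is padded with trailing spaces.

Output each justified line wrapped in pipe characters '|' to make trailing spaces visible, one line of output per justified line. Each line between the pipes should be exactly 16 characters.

Answer: |butter    butter|
|you  car book in|
|to dust it have |

Derivation:
Line 1: ['butter', 'butter'] (min_width=13, slack=3)
Line 2: ['you', 'car', 'book', 'in'] (min_width=15, slack=1)
Line 3: ['to', 'dust', 'it', 'have'] (min_width=15, slack=1)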